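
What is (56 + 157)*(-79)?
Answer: -16827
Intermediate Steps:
(56 + 157)*(-79) = 213*(-79) = -16827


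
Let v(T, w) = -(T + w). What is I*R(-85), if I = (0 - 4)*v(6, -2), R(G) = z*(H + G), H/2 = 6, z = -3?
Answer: 3504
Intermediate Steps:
H = 12 (H = 2*6 = 12)
v(T, w) = -T - w
R(G) = -36 - 3*G (R(G) = -3*(12 + G) = -36 - 3*G)
I = 16 (I = (0 - 4)*(-1*6 - 1*(-2)) = -4*(-6 + 2) = -4*(-4) = 16)
I*R(-85) = 16*(-36 - 3*(-85)) = 16*(-36 + 255) = 16*219 = 3504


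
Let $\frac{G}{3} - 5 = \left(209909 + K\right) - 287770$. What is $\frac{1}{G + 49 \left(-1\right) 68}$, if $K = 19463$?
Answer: $- \frac{1}{178511} \approx -5.6019 \cdot 10^{-6}$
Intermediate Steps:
$G = -175179$ ($G = 15 + 3 \left(\left(209909 + 19463\right) - 287770\right) = 15 + 3 \left(229372 - 287770\right) = 15 + 3 \left(-58398\right) = 15 - 175194 = -175179$)
$\frac{1}{G + 49 \left(-1\right) 68} = \frac{1}{-175179 + 49 \left(-1\right) 68} = \frac{1}{-175179 - 3332} = \frac{1}{-178511} = - \frac{1}{178511}$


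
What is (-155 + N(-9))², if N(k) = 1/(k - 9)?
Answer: 7789681/324 ≈ 24042.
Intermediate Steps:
N(k) = 1/(-9 + k)
(-155 + N(-9))² = (-155 + 1/(-9 - 9))² = (-155 + 1/(-18))² = (-155 - 1/18)² = (-2791/18)² = 7789681/324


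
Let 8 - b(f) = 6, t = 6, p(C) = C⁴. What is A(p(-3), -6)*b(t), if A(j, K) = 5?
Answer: 10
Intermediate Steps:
b(f) = 2 (b(f) = 8 - 1*6 = 8 - 6 = 2)
A(p(-3), -6)*b(t) = 5*2 = 10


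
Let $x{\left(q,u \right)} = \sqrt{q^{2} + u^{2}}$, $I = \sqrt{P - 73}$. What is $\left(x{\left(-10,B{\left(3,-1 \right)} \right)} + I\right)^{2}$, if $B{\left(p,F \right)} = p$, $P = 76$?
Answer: $112 + 2 \sqrt{327} \approx 148.17$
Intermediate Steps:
$I = \sqrt{3}$ ($I = \sqrt{76 - 73} = \sqrt{3} \approx 1.732$)
$\left(x{\left(-10,B{\left(3,-1 \right)} \right)} + I\right)^{2} = \left(\sqrt{\left(-10\right)^{2} + 3^{2}} + \sqrt{3}\right)^{2} = \left(\sqrt{100 + 9} + \sqrt{3}\right)^{2} = \left(\sqrt{109} + \sqrt{3}\right)^{2} = \left(\sqrt{3} + \sqrt{109}\right)^{2}$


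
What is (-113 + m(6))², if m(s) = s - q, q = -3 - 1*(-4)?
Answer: 11664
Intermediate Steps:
q = 1 (q = -3 + 4 = 1)
m(s) = -1 + s (m(s) = s - 1*1 = s - 1 = -1 + s)
(-113 + m(6))² = (-113 + (-1 + 6))² = (-113 + 5)² = (-108)² = 11664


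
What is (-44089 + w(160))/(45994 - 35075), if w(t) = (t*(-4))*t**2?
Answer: -16428089/10919 ≈ -1504.5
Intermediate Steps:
w(t) = -4*t**3 (w(t) = (-4*t)*t**2 = -4*t**3)
(-44089 + w(160))/(45994 - 35075) = (-44089 - 4*160**3)/(45994 - 35075) = (-44089 - 4*4096000)/10919 = (-44089 - 16384000)*(1/10919) = -16428089*1/10919 = -16428089/10919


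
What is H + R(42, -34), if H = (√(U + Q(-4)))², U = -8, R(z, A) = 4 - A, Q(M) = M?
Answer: 26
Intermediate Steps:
H = -12 (H = (√(-8 - 4))² = (√(-12))² = (2*I*√3)² = -12)
H + R(42, -34) = -12 + (4 - 1*(-34)) = -12 + (4 + 34) = -12 + 38 = 26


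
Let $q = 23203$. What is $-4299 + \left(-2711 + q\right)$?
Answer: $16193$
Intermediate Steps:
$-4299 + \left(-2711 + q\right) = -4299 + \left(-2711 + 23203\right) = -4299 + 20492 = 16193$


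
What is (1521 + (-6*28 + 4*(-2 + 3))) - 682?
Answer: 675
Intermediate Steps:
(1521 + (-6*28 + 4*(-2 + 3))) - 682 = (1521 + (-168 + 4*1)) - 682 = (1521 + (-168 + 4)) - 682 = (1521 - 164) - 682 = 1357 - 682 = 675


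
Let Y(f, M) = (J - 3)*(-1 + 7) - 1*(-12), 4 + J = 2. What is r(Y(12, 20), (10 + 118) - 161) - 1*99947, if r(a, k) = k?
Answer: -99980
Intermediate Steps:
J = -2 (J = -4 + 2 = -2)
Y(f, M) = -18 (Y(f, M) = (-2 - 3)*(-1 + 7) - 1*(-12) = -5*6 + 12 = -30 + 12 = -18)
r(Y(12, 20), (10 + 118) - 161) - 1*99947 = ((10 + 118) - 161) - 1*99947 = (128 - 161) - 99947 = -33 - 99947 = -99980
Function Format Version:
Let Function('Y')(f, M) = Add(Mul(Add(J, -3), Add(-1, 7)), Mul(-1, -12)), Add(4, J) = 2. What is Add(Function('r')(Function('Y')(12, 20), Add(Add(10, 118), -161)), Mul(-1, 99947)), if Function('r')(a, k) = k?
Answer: -99980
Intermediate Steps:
J = -2 (J = Add(-4, 2) = -2)
Function('Y')(f, M) = -18 (Function('Y')(f, M) = Add(Mul(Add(-2, -3), Add(-1, 7)), Mul(-1, -12)) = Add(Mul(-5, 6), 12) = Add(-30, 12) = -18)
Add(Function('r')(Function('Y')(12, 20), Add(Add(10, 118), -161)), Mul(-1, 99947)) = Add(Add(Add(10, 118), -161), Mul(-1, 99947)) = Add(Add(128, -161), -99947) = Add(-33, -99947) = -99980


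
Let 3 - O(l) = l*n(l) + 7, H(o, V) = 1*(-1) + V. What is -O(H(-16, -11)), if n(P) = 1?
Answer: -8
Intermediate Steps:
H(o, V) = -1 + V
O(l) = -4 - l (O(l) = 3 - (l*1 + 7) = 3 - (l + 7) = 3 - (7 + l) = 3 + (-7 - l) = -4 - l)
-O(H(-16, -11)) = -(-4 - (-1 - 11)) = -(-4 - 1*(-12)) = -(-4 + 12) = -1*8 = -8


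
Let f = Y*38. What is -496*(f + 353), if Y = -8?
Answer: -24304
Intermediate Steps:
f = -304 (f = -8*38 = -304)
-496*(f + 353) = -496*(-304 + 353) = -496*49 = -24304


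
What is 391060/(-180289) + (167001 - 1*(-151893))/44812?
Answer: 19984449823/4039555334 ≈ 4.9472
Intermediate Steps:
391060/(-180289) + (167001 - 1*(-151893))/44812 = 391060*(-1/180289) + (167001 + 151893)*(1/44812) = -391060/180289 + 318894*(1/44812) = -391060/180289 + 159447/22406 = 19984449823/4039555334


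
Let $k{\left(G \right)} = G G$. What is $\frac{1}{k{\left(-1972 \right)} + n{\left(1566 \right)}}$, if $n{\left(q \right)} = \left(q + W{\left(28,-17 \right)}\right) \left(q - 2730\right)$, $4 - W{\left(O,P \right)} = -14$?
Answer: $\frac{1}{2045008} \approx 4.89 \cdot 10^{-7}$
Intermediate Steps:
$W{\left(O,P \right)} = 18$ ($W{\left(O,P \right)} = 4 - -14 = 4 + 14 = 18$)
$n{\left(q \right)} = \left(-2730 + q\right) \left(18 + q\right)$ ($n{\left(q \right)} = \left(q + 18\right) \left(q - 2730\right) = \left(18 + q\right) \left(-2730 + q\right) = \left(-2730 + q\right) \left(18 + q\right)$)
$k{\left(G \right)} = G^{2}$
$\frac{1}{k{\left(-1972 \right)} + n{\left(1566 \right)}} = \frac{1}{\left(-1972\right)^{2} - \left(4296132 - 2452356\right)} = \frac{1}{3888784 - 1843776} = \frac{1}{2045008}$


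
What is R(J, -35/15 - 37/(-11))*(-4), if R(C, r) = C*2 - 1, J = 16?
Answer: -124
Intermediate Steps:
R(C, r) = -1 + 2*C (R(C, r) = 2*C - 1 = -1 + 2*C)
R(J, -35/15 - 37/(-11))*(-4) = (-1 + 2*16)*(-4) = (-1 + 32)*(-4) = 31*(-4) = -124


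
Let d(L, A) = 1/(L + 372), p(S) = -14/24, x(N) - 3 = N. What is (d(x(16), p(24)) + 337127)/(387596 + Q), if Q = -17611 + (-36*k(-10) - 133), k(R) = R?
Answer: 21969443/24125482 ≈ 0.91063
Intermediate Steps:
x(N) = 3 + N
p(S) = -7/12 (p(S) = -14*1/24 = -7/12)
d(L, A) = 1/(372 + L)
Q = -17384 (Q = -17611 + (-36*(-10) - 133) = -17611 + (360 - 133) = -17611 + 227 = -17384)
(d(x(16), p(24)) + 337127)/(387596 + Q) = (1/(372 + (3 + 16)) + 337127)/(387596 - 17384) = (1/(372 + 19) + 337127)/370212 = (1/391 + 337127)*(1/370212) = (131816658/391)*(1/370212) = 21969443/24125482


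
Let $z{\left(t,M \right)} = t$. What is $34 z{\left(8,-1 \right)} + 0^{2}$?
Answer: $272$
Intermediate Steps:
$34 z{\left(8,-1 \right)} + 0^{2} = 34 \cdot 8 + 0^{2} = 272 + 0 = 272$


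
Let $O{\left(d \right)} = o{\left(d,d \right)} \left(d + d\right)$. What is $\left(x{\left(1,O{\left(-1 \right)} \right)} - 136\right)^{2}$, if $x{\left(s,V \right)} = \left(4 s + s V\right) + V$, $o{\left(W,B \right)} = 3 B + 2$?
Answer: $16384$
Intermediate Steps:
$o{\left(W,B \right)} = 2 + 3 B$
$O{\left(d \right)} = 2 d \left(2 + 3 d\right)$ ($O{\left(d \right)} = \left(2 + 3 d\right) \left(d + d\right) = \left(2 + 3 d\right) 2 d = 2 d \left(2 + 3 d\right)$)
$x{\left(s,V \right)} = V + 4 s + V s$ ($x{\left(s,V \right)} = \left(4 s + V s\right) + V = V + 4 s + V s$)
$\left(x{\left(1,O{\left(-1 \right)} \right)} - 136\right)^{2} = \left(\left(2 \left(-1\right) \left(2 + 3 \left(-1\right)\right) + 4 \cdot 1 + 2 \left(-1\right) \left(2 + 3 \left(-1\right)\right) 1\right) - 136\right)^{2} = \left(\left(2 \left(-1\right) \left(2 - 3\right) + 4 + 2 \left(-1\right) \left(2 - 3\right) 1\right) - 136\right)^{2} = \left(\left(2 \left(-1\right) \left(-1\right) + 4 + 2 \left(-1\right) \left(-1\right) 1\right) - 136\right)^{2} = \left(\left(2 + 4 + 2 \cdot 1\right) - 136\right)^{2} = \left(\left(2 + 4 + 2\right) - 136\right)^{2} = \left(8 - 136\right)^{2} = \left(-128\right)^{2} = 16384$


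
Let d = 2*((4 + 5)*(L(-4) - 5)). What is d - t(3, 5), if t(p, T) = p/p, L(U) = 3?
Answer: -37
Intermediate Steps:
t(p, T) = 1
d = -36 (d = 2*((4 + 5)*(3 - 5)) = 2*(9*(-2)) = 2*(-18) = -36)
d - t(3, 5) = -36 - 1*1 = -36 - 1 = -37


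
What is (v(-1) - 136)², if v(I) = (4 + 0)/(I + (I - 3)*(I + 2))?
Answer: 467856/25 ≈ 18714.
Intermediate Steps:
v(I) = 4/(I + (-3 + I)*(2 + I))
(v(-1) - 136)² = (4/(-6 + (-1)²) - 136)² = (4/(-6 + 1) - 136)² = (4/(-5) - 136)² = (4*(-⅕) - 136)² = (-⅘ - 136)² = (-684/5)² = 467856/25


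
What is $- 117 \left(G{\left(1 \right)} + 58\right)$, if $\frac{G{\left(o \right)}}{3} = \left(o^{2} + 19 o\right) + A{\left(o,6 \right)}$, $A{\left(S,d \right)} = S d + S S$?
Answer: $-16263$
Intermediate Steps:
$A{\left(S,d \right)} = S^{2} + S d$ ($A{\left(S,d \right)} = S d + S^{2} = S^{2} + S d$)
$G{\left(o \right)} = 3 o^{2} + 57 o + 3 o \left(6 + o\right)$ ($G{\left(o \right)} = 3 \left(\left(o^{2} + 19 o\right) + o \left(o + 6\right)\right) = 3 \left(\left(o^{2} + 19 o\right) + o \left(6 + o\right)\right) = 3 \left(o^{2} + 19 o + o \left(6 + o\right)\right) = 3 o^{2} + 57 o + 3 o \left(6 + o\right)$)
$- 117 \left(G{\left(1 \right)} + 58\right) = - 117 \left(3 \cdot 1 \left(25 + 2 \cdot 1\right) + 58\right) = - 117 \left(3 \cdot 1 \left(25 + 2\right) + 58\right) = - 117 \left(3 \cdot 1 \cdot 27 + 58\right) = - 117 \left(81 + 58\right) = \left(-117\right) 139 = -16263$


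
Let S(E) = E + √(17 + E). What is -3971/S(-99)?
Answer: 393129/9883 + 3971*I*√82/9883 ≈ 39.778 + 3.6385*I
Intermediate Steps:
-3971/S(-99) = -3971/(-99 + √(17 - 99)) = -3971/(-99 + √(-82)) = -3971/(-99 + I*√82)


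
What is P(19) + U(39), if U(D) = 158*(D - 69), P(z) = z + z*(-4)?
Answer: -4797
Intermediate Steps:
P(z) = -3*z (P(z) = z - 4*z = -3*z)
U(D) = -10902 + 158*D (U(D) = 158*(-69 + D) = -10902 + 158*D)
P(19) + U(39) = -3*19 + (-10902 + 158*39) = -57 + (-10902 + 6162) = -57 - 4740 = -4797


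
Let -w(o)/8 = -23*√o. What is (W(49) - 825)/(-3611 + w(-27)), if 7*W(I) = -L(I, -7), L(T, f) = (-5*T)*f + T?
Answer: 169089/606671 + 25848*I*√3/606671 ≈ 0.27872 + 0.073796*I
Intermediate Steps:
w(o) = 184*√o (w(o) = -(-184)*√o = 184*√o)
L(T, f) = T - 5*T*f (L(T, f) = -5*T*f + T = T - 5*T*f)
W(I) = -36*I/7 (W(I) = (-I*(1 - 5*(-7)))/7 = (-I*(1 + 35))/7 = (-I*36)/7 = (-36*I)/7 = -36*I/7)
(W(49) - 825)/(-3611 + w(-27)) = (-36/7*49 - 825)/(-3611 + 184*√(-27)) = (-252 - 825)/(-3611 + 184*(3*I*√3)) = -1077/(-3611 + 552*I*√3)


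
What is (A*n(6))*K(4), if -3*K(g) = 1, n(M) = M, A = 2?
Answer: -4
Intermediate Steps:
K(g) = -⅓ (K(g) = -⅓*1 = -⅓)
(A*n(6))*K(4) = (2*6)*(-⅓) = 12*(-⅓) = -4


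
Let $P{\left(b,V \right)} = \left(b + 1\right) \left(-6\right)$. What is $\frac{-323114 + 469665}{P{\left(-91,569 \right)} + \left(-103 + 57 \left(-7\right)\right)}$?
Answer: $\frac{146551}{38} \approx 3856.6$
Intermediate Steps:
$P{\left(b,V \right)} = -6 - 6 b$ ($P{\left(b,V \right)} = \left(1 + b\right) \left(-6\right) = -6 - 6 b$)
$\frac{-323114 + 469665}{P{\left(-91,569 \right)} + \left(-103 + 57 \left(-7\right)\right)} = \frac{-323114 + 469665}{\left(-6 - -546\right) + \left(-103 + 57 \left(-7\right)\right)} = \frac{146551}{\left(-6 + 546\right) - 502} = \frac{146551}{540 - 502} = \frac{146551}{38}$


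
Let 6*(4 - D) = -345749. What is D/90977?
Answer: 345773/545862 ≈ 0.63344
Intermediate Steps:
D = 345773/6 (D = 4 - 1/6*(-345749) = 4 + 345749/6 = 345773/6 ≈ 57629.)
D/90977 = (345773/6)/90977 = (345773/6)*(1/90977) = 345773/545862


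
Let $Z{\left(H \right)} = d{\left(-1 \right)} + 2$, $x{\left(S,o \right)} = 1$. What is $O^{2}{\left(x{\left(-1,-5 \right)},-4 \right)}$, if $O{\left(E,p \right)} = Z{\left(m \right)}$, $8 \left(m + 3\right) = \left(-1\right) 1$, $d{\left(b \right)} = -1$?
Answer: $1$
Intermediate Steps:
$m = - \frac{25}{8}$ ($m = -3 + \frac{\left(-1\right) 1}{8} = -3 + \frac{1}{8} \left(-1\right) = -3 - \frac{1}{8} = - \frac{25}{8} \approx -3.125$)
$Z{\left(H \right)} = 1$ ($Z{\left(H \right)} = -1 + 2 = 1$)
$O{\left(E,p \right)} = 1$
$O^{2}{\left(x{\left(-1,-5 \right)},-4 \right)} = 1^{2} = 1$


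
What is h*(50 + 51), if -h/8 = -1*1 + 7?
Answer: -4848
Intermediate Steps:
h = -48 (h = -8*(-1*1 + 7) = -8*(-1 + 7) = -8*6 = -48)
h*(50 + 51) = -48*(50 + 51) = -48*101 = -4848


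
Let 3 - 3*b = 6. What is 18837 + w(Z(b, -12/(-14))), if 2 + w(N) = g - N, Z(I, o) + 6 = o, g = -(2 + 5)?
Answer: 131832/7 ≈ 18833.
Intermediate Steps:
b = -1 (b = 1 - ⅓*6 = 1 - 2 = -1)
g = -7 (g = -1*7 = -7)
Z(I, o) = -6 + o
w(N) = -9 - N (w(N) = -2 + (-7 - N) = -9 - N)
18837 + w(Z(b, -12/(-14))) = 18837 + (-9 - (-6 - 12/(-14))) = 18837 + (-9 - (-6 - 12*(-1/14))) = 18837 + (-9 - (-6 + 6/7)) = 18837 + (-9 - 1*(-36/7)) = 18837 + (-9 + 36/7) = 18837 - 27/7 = 131832/7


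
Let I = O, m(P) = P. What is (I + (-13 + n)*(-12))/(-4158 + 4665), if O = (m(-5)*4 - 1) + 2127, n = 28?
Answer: 642/169 ≈ 3.7988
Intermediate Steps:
O = 2106 (O = (-5*4 - 1) + 2127 = (-20 - 1) + 2127 = -21 + 2127 = 2106)
I = 2106
(I + (-13 + n)*(-12))/(-4158 + 4665) = (2106 + (-13 + 28)*(-12))/(-4158 + 4665) = (2106 + 15*(-12))/507 = (2106 - 180)*(1/507) = 1926*(1/507) = 642/169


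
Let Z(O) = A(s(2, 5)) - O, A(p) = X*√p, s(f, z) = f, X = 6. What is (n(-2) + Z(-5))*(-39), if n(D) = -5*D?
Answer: -585 - 234*√2 ≈ -915.93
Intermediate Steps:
A(p) = 6*√p
Z(O) = -O + 6*√2 (Z(O) = 6*√2 - O = -O + 6*√2)
(n(-2) + Z(-5))*(-39) = (-5*(-2) + (-1*(-5) + 6*√2))*(-39) = (10 + (5 + 6*√2))*(-39) = (15 + 6*√2)*(-39) = -585 - 234*√2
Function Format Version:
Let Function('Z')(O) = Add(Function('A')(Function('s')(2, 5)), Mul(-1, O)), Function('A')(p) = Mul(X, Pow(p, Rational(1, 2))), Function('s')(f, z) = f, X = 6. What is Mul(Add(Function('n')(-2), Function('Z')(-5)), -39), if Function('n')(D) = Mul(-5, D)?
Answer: Add(-585, Mul(-234, Pow(2, Rational(1, 2)))) ≈ -915.93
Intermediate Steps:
Function('A')(p) = Mul(6, Pow(p, Rational(1, 2)))
Function('Z')(O) = Add(Mul(-1, O), Mul(6, Pow(2, Rational(1, 2)))) (Function('Z')(O) = Add(Mul(6, Pow(2, Rational(1, 2))), Mul(-1, O)) = Add(Mul(-1, O), Mul(6, Pow(2, Rational(1, 2)))))
Mul(Add(Function('n')(-2), Function('Z')(-5)), -39) = Mul(Add(Mul(-5, -2), Add(Mul(-1, -5), Mul(6, Pow(2, Rational(1, 2))))), -39) = Mul(Add(10, Add(5, Mul(6, Pow(2, Rational(1, 2))))), -39) = Mul(Add(15, Mul(6, Pow(2, Rational(1, 2)))), -39) = Add(-585, Mul(-234, Pow(2, Rational(1, 2))))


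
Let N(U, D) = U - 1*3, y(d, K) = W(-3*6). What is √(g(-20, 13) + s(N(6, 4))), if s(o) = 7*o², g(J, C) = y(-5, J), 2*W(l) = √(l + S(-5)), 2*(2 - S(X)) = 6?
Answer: √(252 + 2*I*√19)/2 ≈ 7.9384 + 0.13727*I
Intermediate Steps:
S(X) = -1 (S(X) = 2 - ½*6 = 2 - 3 = -1)
W(l) = √(-1 + l)/2 (W(l) = √(l - 1)/2 = √(-1 + l)/2)
y(d, K) = I*√19/2 (y(d, K) = √(-1 - 3*6)/2 = √(-1 - 18)/2 = √(-19)/2 = (I*√19)/2 = I*√19/2)
N(U, D) = -3 + U (N(U, D) = U - 3 = -3 + U)
g(J, C) = I*√19/2
√(g(-20, 13) + s(N(6, 4))) = √(I*√19/2 + 7*(-3 + 6)²) = √(I*√19/2 + 7*3²) = √(I*√19/2 + 7*9) = √(I*√19/2 + 63) = √(63 + I*√19/2)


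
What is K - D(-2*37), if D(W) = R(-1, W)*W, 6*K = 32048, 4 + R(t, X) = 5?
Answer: 16246/3 ≈ 5415.3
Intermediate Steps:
R(t, X) = 1 (R(t, X) = -4 + 5 = 1)
K = 16024/3 (K = (⅙)*32048 = 16024/3 ≈ 5341.3)
D(W) = W (D(W) = 1*W = W)
K - D(-2*37) = 16024/3 - (-2)*37 = 16024/3 - 1*(-74) = 16024/3 + 74 = 16246/3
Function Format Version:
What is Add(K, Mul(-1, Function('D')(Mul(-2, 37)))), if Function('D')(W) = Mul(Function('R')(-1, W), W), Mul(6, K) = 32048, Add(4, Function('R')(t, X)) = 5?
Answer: Rational(16246, 3) ≈ 5415.3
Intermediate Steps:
Function('R')(t, X) = 1 (Function('R')(t, X) = Add(-4, 5) = 1)
K = Rational(16024, 3) (K = Mul(Rational(1, 6), 32048) = Rational(16024, 3) ≈ 5341.3)
Function('D')(W) = W (Function('D')(W) = Mul(1, W) = W)
Add(K, Mul(-1, Function('D')(Mul(-2, 37)))) = Add(Rational(16024, 3), Mul(-1, Mul(-2, 37))) = Add(Rational(16024, 3), Mul(-1, -74)) = Add(Rational(16024, 3), 74) = Rational(16246, 3)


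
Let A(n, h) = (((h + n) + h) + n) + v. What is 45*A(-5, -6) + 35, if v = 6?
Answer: -685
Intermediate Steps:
A(n, h) = 6 + 2*h + 2*n (A(n, h) = (((h + n) + h) + n) + 6 = ((n + 2*h) + n) + 6 = (2*h + 2*n) + 6 = 6 + 2*h + 2*n)
45*A(-5, -6) + 35 = 45*(6 + 2*(-6) + 2*(-5)) + 35 = 45*(6 - 12 - 10) + 35 = 45*(-16) + 35 = -720 + 35 = -685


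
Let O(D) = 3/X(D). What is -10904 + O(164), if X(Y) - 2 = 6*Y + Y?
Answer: -12539597/1150 ≈ -10904.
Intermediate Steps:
X(Y) = 2 + 7*Y (X(Y) = 2 + (6*Y + Y) = 2 + 7*Y)
O(D) = 3/(2 + 7*D)
-10904 + O(164) = -10904 + 3/(2 + 7*164) = -10904 + 3/(2 + 1148) = -10904 + 3/1150 = -12539597/1150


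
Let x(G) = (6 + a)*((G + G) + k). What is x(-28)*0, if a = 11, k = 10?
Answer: 0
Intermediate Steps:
x(G) = 170 + 34*G (x(G) = (6 + 11)*((G + G) + 10) = 17*(2*G + 10) = 17*(10 + 2*G) = 170 + 34*G)
x(-28)*0 = (170 + 34*(-28))*0 = (170 - 952)*0 = -782*0 = 0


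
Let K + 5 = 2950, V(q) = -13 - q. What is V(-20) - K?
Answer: -2938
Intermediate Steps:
K = 2945 (K = -5 + 2950 = 2945)
V(-20) - K = (-13 - 1*(-20)) - 1*2945 = (-13 + 20) - 2945 = 7 - 2945 = -2938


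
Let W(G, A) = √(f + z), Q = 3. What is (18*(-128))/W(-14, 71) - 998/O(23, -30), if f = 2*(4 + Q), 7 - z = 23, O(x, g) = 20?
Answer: -499/10 + 1152*I*√2 ≈ -49.9 + 1629.2*I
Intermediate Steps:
z = -16 (z = 7 - 1*23 = 7 - 23 = -16)
f = 14 (f = 2*(4 + 3) = 2*7 = 14)
W(G, A) = I*√2 (W(G, A) = √(14 - 16) = √(-2) = I*√2)
(18*(-128))/W(-14, 71) - 998/O(23, -30) = (18*(-128))/((I*√2)) - 998/20 = -(-1152)*I*√2 - 998*1/20 = 1152*I*√2 - 499/10 = -499/10 + 1152*I*√2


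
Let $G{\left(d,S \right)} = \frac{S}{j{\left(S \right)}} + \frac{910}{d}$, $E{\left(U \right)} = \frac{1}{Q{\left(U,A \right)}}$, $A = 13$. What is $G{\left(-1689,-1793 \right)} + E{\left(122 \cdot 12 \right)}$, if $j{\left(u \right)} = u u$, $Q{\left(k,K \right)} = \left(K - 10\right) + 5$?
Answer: $- \frac{10038175}{24227016} \approx -0.41434$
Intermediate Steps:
$Q{\left(k,K \right)} = -5 + K$ ($Q{\left(k,K \right)} = \left(-10 + K\right) + 5 = -5 + K$)
$j{\left(u \right)} = u^{2}$
$E{\left(U \right)} = \frac{1}{8}$ ($E{\left(U \right)} = \frac{1}{-5 + 13} = \frac{1}{8}$)
$G{\left(d,S \right)} = \frac{1}{S} + \frac{910}{d}$ ($G{\left(d,S \right)} = \frac{S}{S^{2}} + \frac{910}{d} = \frac{1}{S} + \frac{910}{d}$)
$G{\left(-1689,-1793 \right)} + E{\left(122 \cdot 12 \right)} = \left(\frac{1}{-1793} + \frac{910}{-1689}\right) + \frac{1}{8} = \left(- \frac{1}{1793} + 910 \left(- \frac{1}{1689}\right)\right) + \frac{1}{8} = \left(- \frac{1}{1793} - \frac{910}{1689}\right) + \frac{1}{8} = - \frac{1633319}{3028377} + \frac{1}{8} = - \frac{10038175}{24227016}$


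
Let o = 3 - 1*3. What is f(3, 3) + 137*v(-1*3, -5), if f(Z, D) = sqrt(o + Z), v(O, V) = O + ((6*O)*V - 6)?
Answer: 11097 + sqrt(3) ≈ 11099.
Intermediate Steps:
o = 0 (o = 3 - 3 = 0)
v(O, V) = -6 + O + 6*O*V (v(O, V) = O + (6*O*V - 6) = O + (-6 + 6*O*V) = -6 + O + 6*O*V)
f(Z, D) = sqrt(Z) (f(Z, D) = sqrt(0 + Z) = sqrt(Z))
f(3, 3) + 137*v(-1*3, -5) = sqrt(3) + 137*(-6 - 1*3 + 6*(-1*3)*(-5)) = sqrt(3) + 137*(-6 - 3 + 6*(-3)*(-5)) = sqrt(3) + 137*(-6 - 3 + 90) = sqrt(3) + 137*81 = sqrt(3) + 11097 = 11097 + sqrt(3)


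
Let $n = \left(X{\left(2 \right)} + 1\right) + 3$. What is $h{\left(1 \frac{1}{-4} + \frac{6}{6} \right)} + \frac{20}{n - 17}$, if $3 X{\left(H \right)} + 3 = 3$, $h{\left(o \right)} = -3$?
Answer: $- \frac{59}{13} \approx -4.5385$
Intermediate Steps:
$X{\left(H \right)} = 0$ ($X{\left(H \right)} = -1 + \frac{1}{3} \cdot 3 = -1 + 1 = 0$)
$n = 4$ ($n = \left(0 + 1\right) + 3 = 1 + 3 = 4$)
$h{\left(1 \frac{1}{-4} + \frac{6}{6} \right)} + \frac{20}{n - 17} = -3 + \frac{20}{4 - 17} = -3 + \frac{20}{-13} = -3 + 20 \left(- \frac{1}{13}\right) = -3 - \frac{20}{13} = - \frac{59}{13}$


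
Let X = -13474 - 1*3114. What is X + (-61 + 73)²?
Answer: -16444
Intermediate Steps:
X = -16588 (X = -13474 - 3114 = -16588)
X + (-61 + 73)² = -16588 + (-61 + 73)² = -16588 + 12² = -16588 + 144 = -16444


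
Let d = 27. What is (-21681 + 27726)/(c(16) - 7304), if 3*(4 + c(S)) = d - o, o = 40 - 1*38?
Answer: -18135/21899 ≈ -0.82812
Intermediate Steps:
o = 2 (o = 40 - 38 = 2)
c(S) = 13/3 (c(S) = -4 + (27 - 1*2)/3 = -4 + (27 - 2)/3 = -4 + (1/3)*25 = -4 + 25/3 = 13/3)
(-21681 + 27726)/(c(16) - 7304) = (-21681 + 27726)/(13/3 - 7304) = 6045/(-21899/3) = 6045*(-3/21899) = -18135/21899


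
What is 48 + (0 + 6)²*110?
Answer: 4008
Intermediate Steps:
48 + (0 + 6)²*110 = 48 + 6²*110 = 48 + 36*110 = 48 + 3960 = 4008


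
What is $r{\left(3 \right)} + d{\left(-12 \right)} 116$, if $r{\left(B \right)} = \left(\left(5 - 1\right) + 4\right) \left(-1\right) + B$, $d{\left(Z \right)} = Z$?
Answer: $-1397$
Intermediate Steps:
$r{\left(B \right)} = -8 + B$ ($r{\left(B \right)} = \left(4 + 4\right) \left(-1\right) + B = 8 \left(-1\right) + B = -8 + B$)
$r{\left(3 \right)} + d{\left(-12 \right)} 116 = \left(-8 + 3\right) - 1392 = -5 - 1392 = -1397$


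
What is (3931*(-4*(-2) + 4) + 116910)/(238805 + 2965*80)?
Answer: 164082/476005 ≈ 0.34471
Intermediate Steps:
(3931*(-4*(-2) + 4) + 116910)/(238805 + 2965*80) = (3931*(8 + 4) + 116910)/(238805 + 237200) = (3931*12 + 116910)/476005 = (47172 + 116910)*(1/476005) = 164082*(1/476005) = 164082/476005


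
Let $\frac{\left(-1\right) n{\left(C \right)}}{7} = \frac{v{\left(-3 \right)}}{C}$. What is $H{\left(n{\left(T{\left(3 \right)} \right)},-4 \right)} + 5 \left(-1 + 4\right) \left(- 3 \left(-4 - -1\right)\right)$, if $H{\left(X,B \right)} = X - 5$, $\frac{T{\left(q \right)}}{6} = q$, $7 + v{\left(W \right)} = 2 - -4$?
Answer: $\frac{2347}{18} \approx 130.39$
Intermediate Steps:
$v{\left(W \right)} = -1$ ($v{\left(W \right)} = -7 + \left(2 - -4\right) = -7 + \left(2 + 4\right) = -7 + 6 = -1$)
$T{\left(q \right)} = 6 q$
$n{\left(C \right)} = \frac{7}{C}$ ($n{\left(C \right)} = - 7 \left(- \frac{1}{C}\right) = \frac{7}{C}$)
$H{\left(X,B \right)} = -5 + X$ ($H{\left(X,B \right)} = X - 5 = -5 + X$)
$H{\left(n{\left(T{\left(3 \right)} \right)},-4 \right)} + 5 \left(-1 + 4\right) \left(- 3 \left(-4 - -1\right)\right) = \left(-5 + \frac{7}{6 \cdot 3}\right) + 5 \left(-1 + 4\right) \left(- 3 \left(-4 - -1\right)\right) = \left(-5 + \frac{7}{18}\right) + 5 \cdot 3 \left(- 3 \left(-4 + 1\right)\right) = \left(-5 + 7 \cdot \frac{1}{18}\right) + 15 \left(\left(-3\right) \left(-3\right)\right) = \left(-5 + \frac{7}{18}\right) + 15 \cdot 9 = - \frac{83}{18} + 135 = \frac{2347}{18}$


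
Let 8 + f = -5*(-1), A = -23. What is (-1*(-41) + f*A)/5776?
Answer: 55/2888 ≈ 0.019044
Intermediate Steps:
f = -3 (f = -8 - 5*(-1) = -8 + 5 = -3)
(-1*(-41) + f*A)/5776 = (-1*(-41) - 3*(-23))/5776 = (41 + 69)*(1/5776) = 110*(1/5776) = 55/2888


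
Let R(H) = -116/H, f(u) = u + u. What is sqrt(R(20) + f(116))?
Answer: sqrt(5655)/5 ≈ 15.040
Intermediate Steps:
f(u) = 2*u
sqrt(R(20) + f(116)) = sqrt(-116/20 + 2*116) = sqrt(-116*1/20 + 232) = sqrt(-29/5 + 232) = sqrt(1131/5) = sqrt(5655)/5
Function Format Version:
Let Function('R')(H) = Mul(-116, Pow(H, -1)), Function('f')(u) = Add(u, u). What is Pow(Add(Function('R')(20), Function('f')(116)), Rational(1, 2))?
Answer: Mul(Rational(1, 5), Pow(5655, Rational(1, 2))) ≈ 15.040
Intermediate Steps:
Function('f')(u) = Mul(2, u)
Pow(Add(Function('R')(20), Function('f')(116)), Rational(1, 2)) = Pow(Add(Mul(-116, Pow(20, -1)), Mul(2, 116)), Rational(1, 2)) = Pow(Add(Mul(-116, Rational(1, 20)), 232), Rational(1, 2)) = Pow(Add(Rational(-29, 5), 232), Rational(1, 2)) = Pow(Rational(1131, 5), Rational(1, 2)) = Mul(Rational(1, 5), Pow(5655, Rational(1, 2)))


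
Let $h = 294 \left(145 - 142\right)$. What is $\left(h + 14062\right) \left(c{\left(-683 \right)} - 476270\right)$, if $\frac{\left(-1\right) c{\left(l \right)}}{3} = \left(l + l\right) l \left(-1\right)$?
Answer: $34709890816$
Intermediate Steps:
$h = 882$ ($h = 294 \cdot 3 = 882$)
$c{\left(l \right)} = 6 l^{2}$ ($c{\left(l \right)} = - 3 \left(l + l\right) l \left(-1\right) = - 3 \cdot 2 l \left(- l\right) = - 3 \left(- 2 l^{2}\right) = 6 l^{2}$)
$\left(h + 14062\right) \left(c{\left(-683 \right)} - 476270\right) = \left(882 + 14062\right) \left(6 \left(-683\right)^{2} - 476270\right) = 14944 \left(6 \cdot 466489 - 476270\right) = 14944 \left(2798934 - 476270\right) = 14944 \cdot 2322664 = 34709890816$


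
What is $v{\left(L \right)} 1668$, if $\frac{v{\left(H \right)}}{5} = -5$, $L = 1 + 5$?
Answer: $-41700$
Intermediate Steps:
$L = 6$
$v{\left(H \right)} = -25$ ($v{\left(H \right)} = 5 \left(-5\right) = -25$)
$v{\left(L \right)} 1668 = \left(-25\right) 1668 = -41700$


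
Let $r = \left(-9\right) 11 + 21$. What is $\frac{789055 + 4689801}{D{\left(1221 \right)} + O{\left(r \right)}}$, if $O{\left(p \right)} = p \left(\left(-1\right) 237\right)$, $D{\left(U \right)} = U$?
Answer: $\frac{5478856}{19707} \approx 278.02$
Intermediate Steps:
$r = -78$ ($r = -99 + 21 = -78$)
$O{\left(p \right)} = - 237 p$ ($O{\left(p \right)} = p \left(-237\right) = - 237 p$)
$\frac{789055 + 4689801}{D{\left(1221 \right)} + O{\left(r \right)}} = \frac{789055 + 4689801}{1221 - -18486} = \frac{5478856}{1221 + 18486} = \frac{5478856}{19707}$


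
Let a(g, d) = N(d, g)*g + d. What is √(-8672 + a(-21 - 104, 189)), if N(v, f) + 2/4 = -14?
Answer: I*√26682/2 ≈ 81.673*I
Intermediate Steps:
N(v, f) = -29/2 (N(v, f) = -½ - 14 = -29/2)
a(g, d) = d - 29*g/2 (a(g, d) = -29*g/2 + d = d - 29*g/2)
√(-8672 + a(-21 - 104, 189)) = √(-8672 + (189 - 29*(-21 - 104)/2)) = √(-8672 + (189 - 29/2*(-125))) = √(-8672 + (189 + 3625/2)) = √(-8672 + 4003/2) = √(-13341/2) = I*√26682/2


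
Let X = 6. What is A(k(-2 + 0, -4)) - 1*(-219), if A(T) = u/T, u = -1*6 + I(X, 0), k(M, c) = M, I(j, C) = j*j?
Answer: 204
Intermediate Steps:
I(j, C) = j²
u = 30 (u = -1*6 + 6² = -6 + 36 = 30)
A(T) = 30/T
A(k(-2 + 0, -4)) - 1*(-219) = 30/(-2 + 0) - 1*(-219) = 30/(-2) + 219 = 30*(-½) + 219 = -15 + 219 = 204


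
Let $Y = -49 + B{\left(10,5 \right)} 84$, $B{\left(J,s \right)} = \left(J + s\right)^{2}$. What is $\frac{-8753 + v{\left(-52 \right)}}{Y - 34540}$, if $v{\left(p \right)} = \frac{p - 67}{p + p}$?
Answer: $\frac{910193}{1631656} \approx 0.55783$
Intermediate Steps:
$v{\left(p \right)} = \frac{-67 + p}{2 p}$
$Y = 18851$ ($Y = -49 + \left(10 + 5\right)^{2} \cdot 84 = -49 + 15^{2} \cdot 84 = -49 + 225 \cdot 84 = -49 + 18900 = 18851$)
$\frac{-8753 + v{\left(-52 \right)}}{Y - 34540} = \frac{-8753 + \frac{-67 - 52}{2 \left(-52\right)}}{18851 - 34540} = \frac{-8753 + \frac{1}{2} \left(- \frac{1}{52}\right) \left(-119\right)}{-15689} = \left(-8753 + \frac{119}{104}\right) \left(- \frac{1}{15689}\right) = \left(- \frac{910193}{104}\right) \left(- \frac{1}{15689}\right) = \frac{910193}{1631656}$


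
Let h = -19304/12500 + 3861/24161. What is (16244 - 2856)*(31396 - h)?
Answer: 31737601473563068/75503125 ≈ 4.2035e+8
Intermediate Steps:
h = -104535361/75503125 (h = -19304*1/12500 + 3861*(1/24161) = -4826/3125 + 3861/24161 = -104535361/75503125 ≈ -1.3845)
(16244 - 2856)*(31396 - h) = (16244 - 2856)*(31396 - 1*(-104535361/75503125)) = 13388*(31396 + 104535361/75503125) = 13388*(2370600647861/75503125) = 31737601473563068/75503125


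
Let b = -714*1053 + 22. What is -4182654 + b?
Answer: -4934474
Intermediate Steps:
b = -751820 (b = -751842 + 22 = -751820)
-4182654 + b = -4182654 - 751820 = -4934474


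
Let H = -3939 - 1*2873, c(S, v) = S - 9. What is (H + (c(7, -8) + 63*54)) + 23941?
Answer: 20529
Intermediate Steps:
c(S, v) = -9 + S
H = -6812 (H = -3939 - 2873 = -6812)
(H + (c(7, -8) + 63*54)) + 23941 = (-6812 + ((-9 + 7) + 63*54)) + 23941 = (-6812 + (-2 + 3402)) + 23941 = (-6812 + 3400) + 23941 = -3412 + 23941 = 20529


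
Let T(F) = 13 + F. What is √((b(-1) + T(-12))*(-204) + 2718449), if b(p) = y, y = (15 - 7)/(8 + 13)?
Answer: √133190197/7 ≈ 1648.7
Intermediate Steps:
y = 8/21 ≈ 0.38095
b(p) = 8/21
√((b(-1) + T(-12))*(-204) + 2718449) = √((8/21 + (13 - 12))*(-204) + 2718449) = √((8/21 + 1)*(-204) + 2718449) = √((29/21)*(-204) + 2718449) = √(-1972/7 + 2718449) = √(19027171/7) = √133190197/7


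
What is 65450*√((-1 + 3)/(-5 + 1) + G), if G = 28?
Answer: 32725*√110 ≈ 3.4322e+5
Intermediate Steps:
65450*√((-1 + 3)/(-5 + 1) + G) = 65450*√((-1 + 3)/(-5 + 1) + 28) = 65450*√(2/(-4) + 28) = 65450*√(2*(-¼) + 28) = 65450*√(-½ + 28) = 65450*√(55/2) = 65450*(√110/2) = 32725*√110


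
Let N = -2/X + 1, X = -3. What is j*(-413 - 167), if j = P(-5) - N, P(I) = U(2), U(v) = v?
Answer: -580/3 ≈ -193.33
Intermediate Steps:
P(I) = 2
N = 5/3 (N = -2/(-3) + 1 = -2*(-1)/3 + 1 = -2*(-⅓) + 1 = ⅔ + 1 = 5/3 ≈ 1.6667)
j = ⅓ (j = 2 - 1*5/3 = 2 - 5/3 = ⅓ ≈ 0.33333)
j*(-413 - 167) = (-413 - 167)/3 = (⅓)*(-580) = -580/3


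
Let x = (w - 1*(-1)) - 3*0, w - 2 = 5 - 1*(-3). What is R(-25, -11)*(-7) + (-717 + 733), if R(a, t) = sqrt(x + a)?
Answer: 16 - 7*I*sqrt(14) ≈ 16.0 - 26.192*I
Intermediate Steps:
w = 10 (w = 2 + (5 - 1*(-3)) = 2 + (5 + 3) = 2 + 8 = 10)
x = 11 (x = (10 - 1*(-1)) - 3*0 = (10 + 1) + 0 = 11 + 0 = 11)
R(a, t) = sqrt(11 + a)
R(-25, -11)*(-7) + (-717 + 733) = sqrt(11 - 25)*(-7) + (-717 + 733) = sqrt(-14)*(-7) + 16 = (I*sqrt(14))*(-7) + 16 = -7*I*sqrt(14) + 16 = 16 - 7*I*sqrt(14)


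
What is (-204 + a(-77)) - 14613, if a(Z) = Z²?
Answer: -8888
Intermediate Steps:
(-204 + a(-77)) - 14613 = (-204 + (-77)²) - 14613 = (-204 + 5929) - 14613 = 5725 - 14613 = -8888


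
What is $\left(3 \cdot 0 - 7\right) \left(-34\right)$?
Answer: $238$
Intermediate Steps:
$\left(3 \cdot 0 - 7\right) \left(-34\right) = \left(0 - 7\right) \left(-34\right) = \left(-7\right) \left(-34\right) = 238$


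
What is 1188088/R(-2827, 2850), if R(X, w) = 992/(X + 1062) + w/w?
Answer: 2096975320/773 ≈ 2.7128e+6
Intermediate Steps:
R(X, w) = 1 + 992/(1062 + X) (R(X, w) = 992/(1062 + X) + 1 = 1 + 992/(1062 + X))
1188088/R(-2827, 2850) = 1188088/(((2054 - 2827)/(1062 - 2827))) = 1188088/((-773/(-1765))) = 1188088/((-1/1765*(-773))) = 1188088/(773/1765) = 1188088*(1765/773) = 2096975320/773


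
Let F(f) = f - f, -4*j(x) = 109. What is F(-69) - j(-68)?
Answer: 109/4 ≈ 27.250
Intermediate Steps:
j(x) = -109/4 (j(x) = -¼*109 = -109/4)
F(f) = 0
F(-69) - j(-68) = 0 - 1*(-109/4) = 0 + 109/4 = 109/4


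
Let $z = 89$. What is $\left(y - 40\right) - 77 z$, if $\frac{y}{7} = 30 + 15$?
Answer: $-6578$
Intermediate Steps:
$y = 315$ ($y = 7 \left(30 + 15\right) = 7 \cdot 45 = 315$)
$\left(y - 40\right) - 77 z = \left(315 - 40\right) - 6853 = 275 - 6853 = -6578$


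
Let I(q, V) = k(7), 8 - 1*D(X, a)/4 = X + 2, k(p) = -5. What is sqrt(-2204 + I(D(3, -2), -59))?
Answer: 47*I ≈ 47.0*I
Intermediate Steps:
D(X, a) = 24 - 4*X (D(X, a) = 32 - 4*(X + 2) = 32 - 4*(2 + X) = 32 + (-8 - 4*X) = 24 - 4*X)
I(q, V) = -5
sqrt(-2204 + I(D(3, -2), -59)) = sqrt(-2204 - 5) = sqrt(-2209) = 47*I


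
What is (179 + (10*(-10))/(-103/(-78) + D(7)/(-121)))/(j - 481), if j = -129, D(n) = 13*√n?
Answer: -14752511063/90358688170 + 95701320*√7/9035868817 ≈ -0.13524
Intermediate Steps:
(179 + (10*(-10))/(-103/(-78) + D(7)/(-121)))/(j - 481) = (179 + (10*(-10))/(-103/(-78) + (13*√7)/(-121)))/(-129 - 481) = (179 - 100/(-103*(-1/78) + (13*√7)*(-1/121)))/(-610) = (179 - 100/(103/78 - 13*√7/121))*(-1/610) = -179/610 + 10/(61*(103/78 - 13*√7/121))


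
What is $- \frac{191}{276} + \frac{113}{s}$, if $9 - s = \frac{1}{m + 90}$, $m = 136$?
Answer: $\frac{6660185}{561108} \approx 11.87$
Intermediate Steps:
$s = \frac{2033}{226}$ ($s = 9 - \frac{1}{136 + 90} = 9 - \frac{1}{226} = \frac{2033}{226} \approx 8.9956$)
$- \frac{191}{276} + \frac{113}{s} = - \frac{191}{276} + \frac{113}{\frac{2033}{226}} = \left(-191\right) \frac{1}{276} + 113 \cdot \frac{226}{2033} = - \frac{191}{276} + \frac{25538}{2033} = \frac{6660185}{561108}$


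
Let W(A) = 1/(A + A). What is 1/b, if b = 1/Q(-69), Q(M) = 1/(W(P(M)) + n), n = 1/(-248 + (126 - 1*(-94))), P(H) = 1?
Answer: 28/13 ≈ 2.1538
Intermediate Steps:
n = -1/28 (n = 1/(-248 + (126 + 94)) = 1/(-248 + 220) = 1/(-28) = -1/28 ≈ -0.035714)
W(A) = 1/(2*A)
Q(M) = 28/13 (Q(M) = 1/((½)/1 - 1/28) = 1/((½)*1 - 1/28) = 1/(½ - 1/28) = 1/(13/28) = 28/13)
b = 13/28 (b = 1/(28/13) = 13/28 ≈ 0.46429)
1/b = 1/(13/28) = 28/13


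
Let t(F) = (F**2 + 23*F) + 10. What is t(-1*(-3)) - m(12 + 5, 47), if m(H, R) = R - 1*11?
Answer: 52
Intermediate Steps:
m(H, R) = -11 + R (m(H, R) = R - 11 = -11 + R)
t(F) = 10 + F**2 + 23*F
t(-1*(-3)) - m(12 + 5, 47) = (10 + (-1*(-3))**2 + 23*(-1*(-3))) - (-11 + 47) = (10 + 3**2 + 23*3) - 1*36 = (10 + 9 + 69) - 36 = 88 - 36 = 52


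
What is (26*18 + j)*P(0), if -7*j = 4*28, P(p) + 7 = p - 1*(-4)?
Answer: -1356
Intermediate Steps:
P(p) = -3 + p (P(p) = -7 + (p - 1*(-4)) = -7 + (p + 4) = -7 + (4 + p) = -3 + p)
j = -16 (j = -4*28/7 = -⅐*112 = -16)
(26*18 + j)*P(0) = (26*18 - 16)*(-3 + 0) = (468 - 16)*(-3) = 452*(-3) = -1356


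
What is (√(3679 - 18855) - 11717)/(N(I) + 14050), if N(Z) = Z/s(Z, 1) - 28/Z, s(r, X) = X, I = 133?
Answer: -222623/269473 + 38*I*√3794/269473 ≈ -0.82614 + 0.0086859*I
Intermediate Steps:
N(Z) = Z - 28/Z (N(Z) = Z/1 - 28/Z = Z*1 - 28/Z = Z - 28/Z)
(√(3679 - 18855) - 11717)/(N(I) + 14050) = (√(3679 - 18855) - 11717)/((133 - 28/133) + 14050) = (√(-15176) - 11717)/((133 - 28*1/133) + 14050) = (2*I*√3794 - 11717)/((133 - 4/19) + 14050) = (-11717 + 2*I*√3794)/(2523/19 + 14050) = (-11717 + 2*I*√3794)/(269473/19) = (-11717 + 2*I*√3794)*(19/269473) = -222623/269473 + 38*I*√3794/269473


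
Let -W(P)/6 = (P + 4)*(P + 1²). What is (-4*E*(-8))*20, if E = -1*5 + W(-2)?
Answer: 4480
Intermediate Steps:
W(P) = -6*(1 + P)*(4 + P) (W(P) = -6*(P + 4)*(P + 1²) = -6*(4 + P)*(P + 1) = -6*(4 + P)*(1 + P) = -6*(1 + P)*(4 + P))
E = 7 (E = -1*5 + (-24 - 30*(-2) - 6*(-2)²) = -5 + (-24 + 60 - 6*4) = -5 + (-24 + 60 - 24) = -5 + 12 = 7)
(-4*E*(-8))*20 = (-4*7*(-8))*20 = -28*(-8)*20 = 224*20 = 4480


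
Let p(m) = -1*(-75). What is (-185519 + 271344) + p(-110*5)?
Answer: 85900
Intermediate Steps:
p(m) = 75
(-185519 + 271344) + p(-110*5) = (-185519 + 271344) + 75 = 85825 + 75 = 85900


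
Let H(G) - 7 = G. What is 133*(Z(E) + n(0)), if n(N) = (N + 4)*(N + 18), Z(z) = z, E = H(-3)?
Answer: 10108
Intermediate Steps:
H(G) = 7 + G
E = 4 (E = 7 - 3 = 4)
n(N) = (4 + N)*(18 + N)
133*(Z(E) + n(0)) = 133*(4 + (72 + 0² + 22*0)) = 133*(4 + (72 + 0 + 0)) = 133*(4 + 72) = 133*76 = 10108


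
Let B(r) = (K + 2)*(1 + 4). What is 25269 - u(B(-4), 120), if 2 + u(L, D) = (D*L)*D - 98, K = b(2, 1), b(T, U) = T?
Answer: -262631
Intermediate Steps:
K = 2
B(r) = 20 (B(r) = (2 + 2)*(1 + 4) = 4*5 = 20)
u(L, D) = -100 + L*D**2 (u(L, D) = -2 + ((D*L)*D - 98) = -2 + (L*D**2 - 98) = -2 + (-98 + L*D**2) = -100 + L*D**2)
25269 - u(B(-4), 120) = 25269 - (-100 + 20*120**2) = 25269 - (-100 + 20*14400) = 25269 - (-100 + 288000) = 25269 - 1*287900 = 25269 - 287900 = -262631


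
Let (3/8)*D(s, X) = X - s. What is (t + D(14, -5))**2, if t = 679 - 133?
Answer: 2208196/9 ≈ 2.4536e+5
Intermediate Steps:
D(s, X) = -8*s/3 + 8*X/3 (D(s, X) = 8*(X - s)/3 = -8*s/3 + 8*X/3)
t = 546
(t + D(14, -5))**2 = (546 + (-8/3*14 + (8/3)*(-5)))**2 = (546 + (-112/3 - 40/3))**2 = (546 - 152/3)**2 = (1486/3)**2 = 2208196/9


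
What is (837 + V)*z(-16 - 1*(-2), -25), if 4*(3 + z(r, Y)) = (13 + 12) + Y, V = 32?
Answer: -2607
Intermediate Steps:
z(r, Y) = 13/4 + Y/4 (z(r, Y) = -3 + ((13 + 12) + Y)/4 = -3 + (25 + Y)/4 = -3 + (25/4 + Y/4) = 13/4 + Y/4)
(837 + V)*z(-16 - 1*(-2), -25) = (837 + 32)*(13/4 + (1/4)*(-25)) = 869*(13/4 - 25/4) = 869*(-3) = -2607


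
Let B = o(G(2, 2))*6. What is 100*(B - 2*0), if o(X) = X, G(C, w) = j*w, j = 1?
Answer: 1200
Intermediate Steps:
G(C, w) = w (G(C, w) = 1*w = w)
B = 12 (B = 2*6 = 12)
100*(B - 2*0) = 100*(12 - 2*0) = 100*(12 + 0) = 100*12 = 1200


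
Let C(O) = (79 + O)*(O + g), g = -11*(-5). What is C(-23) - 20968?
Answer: -19176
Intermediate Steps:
g = 55
C(O) = (55 + O)*(79 + O) (C(O) = (79 + O)*(O + 55) = (79 + O)*(55 + O) = (55 + O)*(79 + O))
C(-23) - 20968 = (4345 + (-23)² + 134*(-23)) - 20968 = (4345 + 529 - 3082) - 20968 = 1792 - 20968 = -19176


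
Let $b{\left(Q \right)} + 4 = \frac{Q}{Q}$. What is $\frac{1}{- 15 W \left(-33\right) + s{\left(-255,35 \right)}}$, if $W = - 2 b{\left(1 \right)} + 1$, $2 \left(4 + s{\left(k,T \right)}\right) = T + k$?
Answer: $\frac{1}{3351} \approx 0.00029842$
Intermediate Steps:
$b{\left(Q \right)} = -3$ ($b{\left(Q \right)} = -4 + \frac{Q}{Q} = -4 + 1 = -3$)
$s{\left(k,T \right)} = -4 + \frac{T}{2} + \frac{k}{2}$ ($s{\left(k,T \right)} = -4 + \frac{T + k}{2} = -4 + \left(\frac{T}{2} + \frac{k}{2}\right) = -4 + \frac{T}{2} + \frac{k}{2}$)
$W = 7$ ($W = \left(-2\right) \left(-3\right) + 1 = 6 + 1 = 7$)
$\frac{1}{- 15 W \left(-33\right) + s{\left(-255,35 \right)}} = \frac{1}{\left(-15\right) 7 \left(-33\right) + \left(-4 + \frac{1}{2} \cdot 35 + \frac{1}{2} \left(-255\right)\right)} = \frac{1}{\left(-105\right) \left(-33\right) - 114} = \frac{1}{3465 - 114} = \frac{1}{3351}$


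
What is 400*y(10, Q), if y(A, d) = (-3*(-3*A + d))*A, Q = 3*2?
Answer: 288000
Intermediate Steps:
Q = 6
y(A, d) = A*(-3*d + 9*A) (y(A, d) = (-3*(d - 3*A))*A = (-3*d + 9*A)*A = A*(-3*d + 9*A))
400*y(10, Q) = 400*(3*10*(-1*6 + 3*10)) = 400*(3*10*(-6 + 30)) = 400*(3*10*24) = 400*720 = 288000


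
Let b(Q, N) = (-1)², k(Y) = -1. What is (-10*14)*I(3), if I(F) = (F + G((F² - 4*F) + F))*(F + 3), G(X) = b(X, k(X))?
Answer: -3360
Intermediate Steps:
b(Q, N) = 1
G(X) = 1
I(F) = (1 + F)*(3 + F) (I(F) = (F + 1)*(F + 3) = (1 + F)*(3 + F))
(-10*14)*I(3) = (-10*14)*(3 + 3² + 4*3) = -140*(3 + 9 + 12) = -140*24 = -3360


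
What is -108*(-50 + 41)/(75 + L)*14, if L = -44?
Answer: 13608/31 ≈ 438.97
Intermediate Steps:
-108*(-50 + 41)/(75 + L)*14 = -108*(-50 + 41)/(75 - 44)*14 = -108/(31/(-9))*14 = -108/(31*(-1/9))*14 = -108/(-31/9)*14 = -108*(-9/31)*14 = (972/31)*14 = 13608/31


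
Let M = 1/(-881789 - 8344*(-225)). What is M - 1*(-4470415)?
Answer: 4450794348566/995611 ≈ 4.4704e+6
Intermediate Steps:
M = 1/995611 (M = 1/(-881789 + 1877400) = 1/995611 ≈ 1.0044e-6)
M - 1*(-4470415) = 1/995611 - 1*(-4470415) = 1/995611 + 4470415 = 4450794348566/995611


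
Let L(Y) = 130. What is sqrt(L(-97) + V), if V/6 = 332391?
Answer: 2*sqrt(498619) ≈ 1412.3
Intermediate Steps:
V = 1994346 (V = 6*332391 = 1994346)
sqrt(L(-97) + V) = sqrt(130 + 1994346) = sqrt(1994476) = 2*sqrt(498619)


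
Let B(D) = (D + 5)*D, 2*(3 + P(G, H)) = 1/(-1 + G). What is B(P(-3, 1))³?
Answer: -52734375/262144 ≈ -201.17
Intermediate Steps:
P(G, H) = -3 + 1/(2*(-1 + G))
B(D) = D*(5 + D) (B(D) = (5 + D)*D = D*(5 + D))
B(P(-3, 1))³ = (((7 - 6*(-3))/(2*(-1 - 3)))*(5 + (7 - 6*(-3))/(2*(-1 - 3))))³ = (((½)*(7 + 18)/(-4))*(5 + (½)*(7 + 18)/(-4)))³ = (((½)*(-¼)*25)*(5 + (½)*(-¼)*25))³ = (-25*(5 - 25/8)/8)³ = (-25/8*15/8)³ = (-375/64)³ = -52734375/262144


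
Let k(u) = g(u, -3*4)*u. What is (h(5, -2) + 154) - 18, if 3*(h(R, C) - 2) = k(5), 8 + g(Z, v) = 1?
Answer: 379/3 ≈ 126.33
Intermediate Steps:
g(Z, v) = -7 (g(Z, v) = -8 + 1 = -7)
k(u) = -7*u
h(R, C) = -29/3 (h(R, C) = 2 + (-7*5)/3 = 2 + (1/3)*(-35) = 2 - 35/3 = -29/3)
(h(5, -2) + 154) - 18 = (-29/3 + 154) - 18 = 433/3 - 18 = 379/3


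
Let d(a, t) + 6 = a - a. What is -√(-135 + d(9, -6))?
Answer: -I*√141 ≈ -11.874*I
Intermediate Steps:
d(a, t) = -6 (d(a, t) = -6 + (a - a) = -6 + 0 = -6)
-√(-135 + d(9, -6)) = -√(-135 - 6) = -√(-141) = -I*√141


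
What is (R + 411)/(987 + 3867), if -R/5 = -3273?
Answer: 2796/809 ≈ 3.4561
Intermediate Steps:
R = 16365 (R = -5*(-3273) = 16365)
(R + 411)/(987 + 3867) = (16365 + 411)/(987 + 3867) = 16776/4854 = 16776*(1/4854) = 2796/809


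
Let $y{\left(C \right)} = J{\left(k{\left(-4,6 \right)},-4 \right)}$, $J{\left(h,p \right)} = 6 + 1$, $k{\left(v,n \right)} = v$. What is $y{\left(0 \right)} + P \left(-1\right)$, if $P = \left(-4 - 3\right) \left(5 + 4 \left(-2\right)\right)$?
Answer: $-14$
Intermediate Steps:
$P = 21$ ($P = - 7 \left(5 - 8\right) = \left(-7\right) \left(-3\right) = 21$)
$J{\left(h,p \right)} = 7$
$y{\left(C \right)} = 7$
$y{\left(0 \right)} + P \left(-1\right) = 7 + 21 \left(-1\right) = 7 - 21 = -14$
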